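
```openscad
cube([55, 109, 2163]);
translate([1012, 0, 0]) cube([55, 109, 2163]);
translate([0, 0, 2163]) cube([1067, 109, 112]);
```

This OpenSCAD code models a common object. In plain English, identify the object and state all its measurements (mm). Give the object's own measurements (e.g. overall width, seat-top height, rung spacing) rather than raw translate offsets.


A door frame. The clear opening is 957 mm wide and 2163 mm high. Two 55 mm wide jambs, 109 mm deep, stand either side of the opening from the floor to the top of the opening. A 112 mm thick head sits across the top of both jambs, spanning the full outside width of the frame.


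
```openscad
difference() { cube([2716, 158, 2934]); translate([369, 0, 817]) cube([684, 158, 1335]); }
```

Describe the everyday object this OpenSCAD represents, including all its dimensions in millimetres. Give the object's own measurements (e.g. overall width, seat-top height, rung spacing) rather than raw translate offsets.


A wall 2716 mm long (x), 158 mm thick (y), 2934 mm tall, with a rectangular window opening cut through it. The opening is 684 mm wide and 1335 mm tall; its sill is at z = 817 mm and its near (−x) edge is 369 mm from the wall's −x end. The opening passes through the full wall thickness.


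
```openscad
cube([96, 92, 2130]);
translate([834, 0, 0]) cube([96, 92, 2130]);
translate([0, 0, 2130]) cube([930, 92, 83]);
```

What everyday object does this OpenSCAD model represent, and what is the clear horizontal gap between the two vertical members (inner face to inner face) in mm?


A door frame. The clear opening width is 738 mm.

Two 2130 mm tall posts with a header on top — a door frame. The left jamb is 96 mm wide at x = 0; the right jamb starts at x = 834. The clear opening is 834 − 96 = 738 mm.


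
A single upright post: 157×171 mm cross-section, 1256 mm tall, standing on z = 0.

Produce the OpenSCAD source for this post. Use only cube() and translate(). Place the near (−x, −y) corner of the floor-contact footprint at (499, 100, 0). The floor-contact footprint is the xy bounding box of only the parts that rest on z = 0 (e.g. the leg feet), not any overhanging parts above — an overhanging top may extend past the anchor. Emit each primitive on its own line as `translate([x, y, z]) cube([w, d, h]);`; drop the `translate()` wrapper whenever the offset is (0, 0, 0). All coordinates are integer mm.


translate([499, 100, 0]) cube([157, 171, 1256]);


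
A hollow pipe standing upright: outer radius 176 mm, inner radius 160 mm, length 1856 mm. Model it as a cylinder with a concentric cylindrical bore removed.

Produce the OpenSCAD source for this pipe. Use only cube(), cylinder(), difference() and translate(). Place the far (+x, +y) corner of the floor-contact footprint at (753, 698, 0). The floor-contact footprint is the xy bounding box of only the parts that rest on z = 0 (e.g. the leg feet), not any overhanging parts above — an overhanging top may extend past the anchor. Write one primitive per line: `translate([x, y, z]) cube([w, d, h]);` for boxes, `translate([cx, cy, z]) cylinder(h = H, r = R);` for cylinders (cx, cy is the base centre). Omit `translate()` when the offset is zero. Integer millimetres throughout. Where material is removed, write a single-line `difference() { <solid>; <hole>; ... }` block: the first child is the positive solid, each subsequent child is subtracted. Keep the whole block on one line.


difference() { translate([577, 522, 0]) cylinder(h = 1856, r = 176); translate([577, 522, 0]) cylinder(h = 1856, r = 160); }


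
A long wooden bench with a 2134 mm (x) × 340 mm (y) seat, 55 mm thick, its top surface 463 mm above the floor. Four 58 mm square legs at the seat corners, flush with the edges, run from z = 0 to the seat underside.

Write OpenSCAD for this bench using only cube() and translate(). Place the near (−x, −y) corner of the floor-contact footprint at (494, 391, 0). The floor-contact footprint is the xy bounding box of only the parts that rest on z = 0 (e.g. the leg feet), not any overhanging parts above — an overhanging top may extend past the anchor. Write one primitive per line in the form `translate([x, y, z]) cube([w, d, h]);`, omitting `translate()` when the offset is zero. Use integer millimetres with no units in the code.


translate([494, 391, 408]) cube([2134, 340, 55]);
translate([494, 391, 0]) cube([58, 58, 408]);
translate([494, 673, 0]) cube([58, 58, 408]);
translate([2570, 391, 0]) cube([58, 58, 408]);
translate([2570, 673, 0]) cube([58, 58, 408]);


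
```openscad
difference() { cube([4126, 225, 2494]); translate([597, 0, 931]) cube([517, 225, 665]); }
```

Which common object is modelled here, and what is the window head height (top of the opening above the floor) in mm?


A wall with a window opening. The window head height is 1596 mm.

A wall with a rectangular opening subtracted — a window. Sill at z = 931, opening 665 mm tall, so the head is at 931 + 665 = 1596 mm.


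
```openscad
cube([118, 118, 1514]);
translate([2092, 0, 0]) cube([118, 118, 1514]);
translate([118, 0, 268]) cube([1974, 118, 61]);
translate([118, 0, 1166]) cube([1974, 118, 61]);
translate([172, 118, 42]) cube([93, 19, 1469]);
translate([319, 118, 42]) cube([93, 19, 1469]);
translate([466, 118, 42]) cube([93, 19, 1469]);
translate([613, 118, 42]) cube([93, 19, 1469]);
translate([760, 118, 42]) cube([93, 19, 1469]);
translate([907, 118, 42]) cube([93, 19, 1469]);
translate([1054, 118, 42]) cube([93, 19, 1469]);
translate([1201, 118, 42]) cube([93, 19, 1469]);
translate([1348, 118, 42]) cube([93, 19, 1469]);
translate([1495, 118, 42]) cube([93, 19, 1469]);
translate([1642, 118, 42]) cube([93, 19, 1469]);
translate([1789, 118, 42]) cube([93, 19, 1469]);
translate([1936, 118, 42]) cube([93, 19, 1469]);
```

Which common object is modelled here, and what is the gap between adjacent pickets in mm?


A fence section. The picket gap is 54 mm.

Two posts, two rails, 13 pickets — a fence section. Span 1974 mm holds 13 pickets of 93 mm with 14 equal gaps: ⌊(1974 − 13·93) / 14⌋ = 54 mm.


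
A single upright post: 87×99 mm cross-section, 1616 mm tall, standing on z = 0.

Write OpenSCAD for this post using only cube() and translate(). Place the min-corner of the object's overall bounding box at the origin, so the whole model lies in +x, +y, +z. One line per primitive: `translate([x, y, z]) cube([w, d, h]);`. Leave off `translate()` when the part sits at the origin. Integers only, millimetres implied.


cube([87, 99, 1616]);


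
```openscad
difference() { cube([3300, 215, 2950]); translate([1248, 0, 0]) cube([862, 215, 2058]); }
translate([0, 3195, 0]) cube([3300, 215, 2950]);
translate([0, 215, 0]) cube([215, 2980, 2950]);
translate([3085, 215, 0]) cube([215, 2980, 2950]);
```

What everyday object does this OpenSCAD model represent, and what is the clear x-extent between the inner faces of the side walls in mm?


A single room. The interior width is 2870 mm.

Four walls enclosing a rectangle with a door in the front wall — a room. Outside width 3300 minus two 215 mm walls gives 2870 mm.


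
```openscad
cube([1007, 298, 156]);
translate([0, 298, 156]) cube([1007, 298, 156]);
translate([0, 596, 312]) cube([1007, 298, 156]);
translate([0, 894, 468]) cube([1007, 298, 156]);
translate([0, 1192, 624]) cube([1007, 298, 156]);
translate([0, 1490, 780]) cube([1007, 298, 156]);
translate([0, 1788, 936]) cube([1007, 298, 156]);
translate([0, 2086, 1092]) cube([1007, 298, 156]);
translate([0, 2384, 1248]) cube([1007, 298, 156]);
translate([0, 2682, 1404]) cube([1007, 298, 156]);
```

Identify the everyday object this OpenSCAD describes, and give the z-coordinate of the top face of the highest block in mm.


A staircase. The total rise is 1560 mm.

10 identical blocks, each offset up and back from the previous — a staircase. Each step is 156 mm tall and there are 10 of them, so the total rise is 10 × 156 = 1560 mm.


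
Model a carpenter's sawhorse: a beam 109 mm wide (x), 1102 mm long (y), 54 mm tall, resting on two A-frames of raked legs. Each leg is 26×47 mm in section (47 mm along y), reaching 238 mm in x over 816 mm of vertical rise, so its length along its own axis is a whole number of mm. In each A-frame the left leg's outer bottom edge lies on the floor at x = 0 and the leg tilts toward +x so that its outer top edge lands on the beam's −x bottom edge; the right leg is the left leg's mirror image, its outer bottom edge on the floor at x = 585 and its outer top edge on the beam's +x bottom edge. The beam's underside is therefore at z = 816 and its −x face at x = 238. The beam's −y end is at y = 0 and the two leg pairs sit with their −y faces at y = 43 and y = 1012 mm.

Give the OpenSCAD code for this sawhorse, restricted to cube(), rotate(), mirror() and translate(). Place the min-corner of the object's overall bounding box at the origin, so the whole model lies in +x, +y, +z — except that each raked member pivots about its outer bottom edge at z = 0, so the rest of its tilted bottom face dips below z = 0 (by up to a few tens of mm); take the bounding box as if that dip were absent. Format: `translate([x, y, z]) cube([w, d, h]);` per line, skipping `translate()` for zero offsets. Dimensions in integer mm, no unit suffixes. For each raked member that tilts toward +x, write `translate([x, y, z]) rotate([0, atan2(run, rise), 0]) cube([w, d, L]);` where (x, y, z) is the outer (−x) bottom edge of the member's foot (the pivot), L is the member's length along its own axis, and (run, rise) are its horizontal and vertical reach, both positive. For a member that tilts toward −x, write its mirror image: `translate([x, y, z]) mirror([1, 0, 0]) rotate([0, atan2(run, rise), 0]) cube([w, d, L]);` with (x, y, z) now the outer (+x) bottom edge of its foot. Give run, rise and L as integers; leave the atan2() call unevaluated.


translate([238, 0, 816]) cube([109, 1102, 54]);
translate([0, 43, 0]) rotate([0, atan2(238, 816), 0]) cube([26, 47, 850]);
translate([585, 43, 0]) mirror([1, 0, 0]) rotate([0, atan2(238, 816), 0]) cube([26, 47, 850]);
translate([0, 1012, 0]) rotate([0, atan2(238, 816), 0]) cube([26, 47, 850]);
translate([585, 1012, 0]) mirror([1, 0, 0]) rotate([0, atan2(238, 816), 0]) cube([26, 47, 850]);


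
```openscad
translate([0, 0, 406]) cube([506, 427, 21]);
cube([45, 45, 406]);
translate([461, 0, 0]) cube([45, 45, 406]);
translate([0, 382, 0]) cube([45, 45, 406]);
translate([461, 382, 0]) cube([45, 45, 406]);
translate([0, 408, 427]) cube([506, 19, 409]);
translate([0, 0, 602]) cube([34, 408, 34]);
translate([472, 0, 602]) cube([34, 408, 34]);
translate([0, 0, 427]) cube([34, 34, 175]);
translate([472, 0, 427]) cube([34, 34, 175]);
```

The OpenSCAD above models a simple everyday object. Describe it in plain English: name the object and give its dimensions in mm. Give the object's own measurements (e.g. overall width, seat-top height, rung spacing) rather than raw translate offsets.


A chair. The seat is a 506×427×21 mm slab with its top at z = 427 mm, on four 45×45 mm corner legs (flush with the seat edges, standing on z = 0). A flat backrest 19 mm thick, 409 mm tall, spans the full seat width and rises from the seat top along its +y edge, rear face flush with the rear of the seat. Two armrests of 34×34 mm section run along each side from the seat's front edge to the front of the backrest, top faces 209 mm above the seat top and outer faces flush with the seat's x-edges; a 34×34 mm post under the front of each armrest stands on the seat at the front corner.


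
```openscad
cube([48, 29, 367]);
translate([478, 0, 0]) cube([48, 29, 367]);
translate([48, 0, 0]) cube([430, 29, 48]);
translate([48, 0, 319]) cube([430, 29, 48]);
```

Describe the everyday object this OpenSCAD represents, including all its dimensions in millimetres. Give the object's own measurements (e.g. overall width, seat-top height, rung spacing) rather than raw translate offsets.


A rectangular picture frame lying in the x–z plane (depth along y). The opening is 430 mm wide (x) by 271 mm tall (z), surrounded by a border 48 mm wide on all four sides. The frame is 29 mm deep and is made of two full-height vertical stiles with two horizontal rails fitted between them.


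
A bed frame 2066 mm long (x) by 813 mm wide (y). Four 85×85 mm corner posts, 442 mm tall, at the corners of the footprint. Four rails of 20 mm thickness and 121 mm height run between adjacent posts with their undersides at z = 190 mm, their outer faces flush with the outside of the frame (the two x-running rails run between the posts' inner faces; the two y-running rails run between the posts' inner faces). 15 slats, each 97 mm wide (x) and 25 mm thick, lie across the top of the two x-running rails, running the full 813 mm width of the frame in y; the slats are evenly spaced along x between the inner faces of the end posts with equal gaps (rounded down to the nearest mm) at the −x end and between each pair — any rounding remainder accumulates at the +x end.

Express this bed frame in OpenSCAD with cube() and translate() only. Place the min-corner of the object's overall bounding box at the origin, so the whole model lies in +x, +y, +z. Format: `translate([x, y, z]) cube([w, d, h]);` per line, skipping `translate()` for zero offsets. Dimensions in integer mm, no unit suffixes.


// slat z = rail_z + rail_h = 190 + 121 = 311
// slat gap = ⌊(1896 − 15·97) / 16⌋ = 27
cube([85, 85, 442]);
translate([0, 728, 0]) cube([85, 85, 442]);
translate([1981, 0, 0]) cube([85, 85, 442]);
translate([1981, 728, 0]) cube([85, 85, 442]);
translate([85, 0, 190]) cube([1896, 20, 121]);
translate([85, 793, 190]) cube([1896, 20, 121]);
translate([0, 85, 190]) cube([20, 643, 121]);
translate([2046, 85, 190]) cube([20, 643, 121]);
translate([112, 0, 311]) cube([97, 813, 25]);
translate([236, 0, 311]) cube([97, 813, 25]);
translate([360, 0, 311]) cube([97, 813, 25]);
translate([484, 0, 311]) cube([97, 813, 25]);
translate([608, 0, 311]) cube([97, 813, 25]);
translate([732, 0, 311]) cube([97, 813, 25]);
translate([856, 0, 311]) cube([97, 813, 25]);
translate([980, 0, 311]) cube([97, 813, 25]);
translate([1104, 0, 311]) cube([97, 813, 25]);
translate([1228, 0, 311]) cube([97, 813, 25]);
translate([1352, 0, 311]) cube([97, 813, 25]);
translate([1476, 0, 311]) cube([97, 813, 25]);
translate([1600, 0, 311]) cube([97, 813, 25]);
translate([1724, 0, 311]) cube([97, 813, 25]);
translate([1848, 0, 311]) cube([97, 813, 25]);


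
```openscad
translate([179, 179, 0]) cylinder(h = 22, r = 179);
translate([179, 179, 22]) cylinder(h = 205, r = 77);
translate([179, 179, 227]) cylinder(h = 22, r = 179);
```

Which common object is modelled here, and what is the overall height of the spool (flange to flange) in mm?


A spool. The overall height is 249 mm.

Three coaxial cylinders, large–small–large — a spool. Two 22 mm flanges and a 205 mm core give 22 + 205 + 22 = 249 mm.


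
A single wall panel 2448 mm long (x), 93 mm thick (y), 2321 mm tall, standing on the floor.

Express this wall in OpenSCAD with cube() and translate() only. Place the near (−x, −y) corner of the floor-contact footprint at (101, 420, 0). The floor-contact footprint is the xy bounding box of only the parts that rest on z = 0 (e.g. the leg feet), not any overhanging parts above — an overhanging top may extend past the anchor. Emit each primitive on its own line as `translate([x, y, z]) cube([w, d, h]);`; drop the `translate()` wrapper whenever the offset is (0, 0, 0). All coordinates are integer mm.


translate([101, 420, 0]) cube([2448, 93, 2321]);


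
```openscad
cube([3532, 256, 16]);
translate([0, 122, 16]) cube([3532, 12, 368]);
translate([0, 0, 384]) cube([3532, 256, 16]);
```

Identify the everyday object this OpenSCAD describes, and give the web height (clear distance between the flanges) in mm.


An I-beam. The web height is 368 mm.

Two wide flanges with a thin centred web — an I-beam. Overall 400 mm minus two 16 mm flanges gives a web of 400 − 2·16 = 368 mm.


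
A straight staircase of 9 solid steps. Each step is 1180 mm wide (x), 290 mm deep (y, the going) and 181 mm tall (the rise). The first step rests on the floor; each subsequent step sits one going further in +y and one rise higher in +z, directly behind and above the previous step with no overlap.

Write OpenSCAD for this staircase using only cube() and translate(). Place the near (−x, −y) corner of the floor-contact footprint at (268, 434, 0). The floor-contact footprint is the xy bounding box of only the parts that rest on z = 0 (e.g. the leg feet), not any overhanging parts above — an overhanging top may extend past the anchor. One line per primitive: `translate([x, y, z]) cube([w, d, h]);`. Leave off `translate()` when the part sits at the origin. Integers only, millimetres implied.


translate([268, 434, 0]) cube([1180, 290, 181]);
translate([268, 724, 181]) cube([1180, 290, 181]);
translate([268, 1014, 362]) cube([1180, 290, 181]);
translate([268, 1304, 543]) cube([1180, 290, 181]);
translate([268, 1594, 724]) cube([1180, 290, 181]);
translate([268, 1884, 905]) cube([1180, 290, 181]);
translate([268, 2174, 1086]) cube([1180, 290, 181]);
translate([268, 2464, 1267]) cube([1180, 290, 181]);
translate([268, 2754, 1448]) cube([1180, 290, 181]);


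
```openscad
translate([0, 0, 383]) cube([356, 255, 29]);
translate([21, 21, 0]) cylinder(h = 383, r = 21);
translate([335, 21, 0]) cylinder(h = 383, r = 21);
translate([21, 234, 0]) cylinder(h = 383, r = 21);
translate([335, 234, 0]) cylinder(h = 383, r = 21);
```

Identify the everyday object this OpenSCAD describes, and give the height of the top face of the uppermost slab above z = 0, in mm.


A stool. The seat height is 412 mm.

A 356×255×29 slab at z = 383 on four corner cylinders — a stool. The seat top is 383 + 29 = 412 mm.


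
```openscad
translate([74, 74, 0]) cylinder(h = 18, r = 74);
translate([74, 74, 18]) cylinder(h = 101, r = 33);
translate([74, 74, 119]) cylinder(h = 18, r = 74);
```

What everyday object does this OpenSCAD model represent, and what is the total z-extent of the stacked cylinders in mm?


A spool. The overall height is 137 mm.

Three coaxial cylinders, large–small–large — a spool. Two 18 mm flanges and a 101 mm core give 18 + 101 + 18 = 137 mm.


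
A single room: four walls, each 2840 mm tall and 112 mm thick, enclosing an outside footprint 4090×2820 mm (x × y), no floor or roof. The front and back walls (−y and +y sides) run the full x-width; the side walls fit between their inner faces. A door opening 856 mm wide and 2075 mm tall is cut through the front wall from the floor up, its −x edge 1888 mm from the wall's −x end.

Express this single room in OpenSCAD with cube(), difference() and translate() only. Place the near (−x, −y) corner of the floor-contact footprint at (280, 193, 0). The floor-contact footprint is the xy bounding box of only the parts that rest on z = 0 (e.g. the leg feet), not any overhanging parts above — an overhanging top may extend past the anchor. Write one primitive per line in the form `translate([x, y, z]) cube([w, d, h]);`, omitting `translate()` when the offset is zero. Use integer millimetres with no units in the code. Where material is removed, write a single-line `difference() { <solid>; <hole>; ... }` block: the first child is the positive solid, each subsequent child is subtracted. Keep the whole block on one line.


difference() { translate([280, 193, 0]) cube([4090, 112, 2840]); translate([2168, 193, 0]) cube([856, 112, 2075]); }
translate([280, 2901, 0]) cube([4090, 112, 2840]);
translate([280, 305, 0]) cube([112, 2596, 2840]);
translate([4258, 305, 0]) cube([112, 2596, 2840]);


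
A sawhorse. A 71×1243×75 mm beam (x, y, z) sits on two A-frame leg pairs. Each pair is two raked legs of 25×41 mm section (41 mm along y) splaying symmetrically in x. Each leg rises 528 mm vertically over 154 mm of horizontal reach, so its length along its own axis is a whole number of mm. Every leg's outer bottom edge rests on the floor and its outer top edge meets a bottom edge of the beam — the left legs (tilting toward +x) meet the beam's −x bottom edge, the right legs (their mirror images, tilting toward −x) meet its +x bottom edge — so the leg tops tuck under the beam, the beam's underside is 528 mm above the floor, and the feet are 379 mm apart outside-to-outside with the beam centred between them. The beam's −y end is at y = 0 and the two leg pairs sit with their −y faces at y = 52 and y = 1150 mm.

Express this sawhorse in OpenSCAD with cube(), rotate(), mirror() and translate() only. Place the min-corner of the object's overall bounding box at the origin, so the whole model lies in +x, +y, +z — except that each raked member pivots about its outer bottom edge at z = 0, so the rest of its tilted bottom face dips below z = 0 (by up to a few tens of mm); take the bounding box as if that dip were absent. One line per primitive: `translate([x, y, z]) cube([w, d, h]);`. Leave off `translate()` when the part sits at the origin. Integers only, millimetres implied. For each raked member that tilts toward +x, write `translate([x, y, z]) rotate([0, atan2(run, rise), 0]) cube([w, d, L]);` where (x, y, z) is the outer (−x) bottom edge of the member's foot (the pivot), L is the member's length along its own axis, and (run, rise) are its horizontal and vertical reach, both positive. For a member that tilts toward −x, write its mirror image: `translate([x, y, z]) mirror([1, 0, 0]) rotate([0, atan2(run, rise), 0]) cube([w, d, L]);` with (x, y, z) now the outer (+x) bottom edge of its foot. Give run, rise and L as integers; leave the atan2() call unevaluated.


translate([154, 0, 528]) cube([71, 1243, 75]);
translate([0, 52, 0]) rotate([0, atan2(154, 528), 0]) cube([25, 41, 550]);
translate([379, 52, 0]) mirror([1, 0, 0]) rotate([0, atan2(154, 528), 0]) cube([25, 41, 550]);
translate([0, 1150, 0]) rotate([0, atan2(154, 528), 0]) cube([25, 41, 550]);
translate([379, 1150, 0]) mirror([1, 0, 0]) rotate([0, atan2(154, 528), 0]) cube([25, 41, 550]);


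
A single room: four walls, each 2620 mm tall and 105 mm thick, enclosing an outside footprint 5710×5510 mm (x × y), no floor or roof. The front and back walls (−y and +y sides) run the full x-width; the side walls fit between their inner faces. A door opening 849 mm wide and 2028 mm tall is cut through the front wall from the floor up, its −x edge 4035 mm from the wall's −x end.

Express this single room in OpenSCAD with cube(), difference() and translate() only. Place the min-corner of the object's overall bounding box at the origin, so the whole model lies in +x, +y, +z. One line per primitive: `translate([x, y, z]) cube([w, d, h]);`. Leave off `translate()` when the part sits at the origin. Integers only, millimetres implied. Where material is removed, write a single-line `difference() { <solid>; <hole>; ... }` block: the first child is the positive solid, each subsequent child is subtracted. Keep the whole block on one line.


difference() { cube([5710, 105, 2620]); translate([4035, 0, 0]) cube([849, 105, 2028]); }
translate([0, 5405, 0]) cube([5710, 105, 2620]);
translate([0, 105, 0]) cube([105, 5300, 2620]);
translate([5605, 105, 0]) cube([105, 5300, 2620]);


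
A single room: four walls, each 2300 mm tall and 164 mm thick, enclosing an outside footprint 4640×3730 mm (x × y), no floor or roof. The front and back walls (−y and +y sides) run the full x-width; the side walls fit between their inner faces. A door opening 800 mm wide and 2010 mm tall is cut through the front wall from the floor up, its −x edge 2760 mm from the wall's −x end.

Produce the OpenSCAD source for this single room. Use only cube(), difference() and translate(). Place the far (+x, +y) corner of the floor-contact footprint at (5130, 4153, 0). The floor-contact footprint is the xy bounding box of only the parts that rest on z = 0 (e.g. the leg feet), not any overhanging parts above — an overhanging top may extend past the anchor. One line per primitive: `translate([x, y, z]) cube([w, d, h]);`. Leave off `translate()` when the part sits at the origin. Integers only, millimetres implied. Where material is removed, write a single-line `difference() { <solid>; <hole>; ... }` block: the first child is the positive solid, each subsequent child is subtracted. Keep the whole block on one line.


difference() { translate([490, 423, 0]) cube([4640, 164, 2300]); translate([3250, 423, 0]) cube([800, 164, 2010]); }
translate([490, 3989, 0]) cube([4640, 164, 2300]);
translate([490, 587, 0]) cube([164, 3402, 2300]);
translate([4966, 587, 0]) cube([164, 3402, 2300]);


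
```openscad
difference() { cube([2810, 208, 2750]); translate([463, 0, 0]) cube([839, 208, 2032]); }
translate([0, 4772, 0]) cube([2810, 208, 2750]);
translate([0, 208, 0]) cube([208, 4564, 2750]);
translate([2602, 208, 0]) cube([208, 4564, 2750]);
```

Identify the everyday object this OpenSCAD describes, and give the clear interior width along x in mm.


A single room. The interior width is 2394 mm.

Four walls enclosing a rectangle with a door in the front wall — a room. Outside width 2810 minus two 208 mm walls gives 2394 mm.


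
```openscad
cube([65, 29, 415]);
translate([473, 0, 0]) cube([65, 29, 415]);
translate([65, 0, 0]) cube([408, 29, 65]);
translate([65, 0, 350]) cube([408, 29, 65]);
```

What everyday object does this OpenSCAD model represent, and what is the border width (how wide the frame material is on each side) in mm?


A picture frame. The border width is 65 mm.

Four thin pieces enclosing a rectangular opening — a picture frame. The two full-height stiles are 415 mm tall; the top rail sits at z = 350 and is 65 mm tall, so the border above the opening is 415 − 350 = 65 mm, matching the stile x-width.


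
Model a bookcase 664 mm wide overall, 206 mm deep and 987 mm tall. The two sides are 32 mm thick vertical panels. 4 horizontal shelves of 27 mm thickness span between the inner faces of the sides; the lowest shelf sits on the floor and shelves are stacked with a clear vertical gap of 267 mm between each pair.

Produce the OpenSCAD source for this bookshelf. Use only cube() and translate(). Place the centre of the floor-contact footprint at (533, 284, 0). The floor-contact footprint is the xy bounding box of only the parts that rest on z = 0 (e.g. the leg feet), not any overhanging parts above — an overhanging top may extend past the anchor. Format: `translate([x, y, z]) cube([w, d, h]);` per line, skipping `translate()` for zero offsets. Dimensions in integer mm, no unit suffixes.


translate([201, 181, 0]) cube([32, 206, 987]);
translate([833, 181, 0]) cube([32, 206, 987]);
translate([233, 181, 0]) cube([600, 206, 27]);
translate([233, 181, 294]) cube([600, 206, 27]);
translate([233, 181, 588]) cube([600, 206, 27]);
translate([233, 181, 882]) cube([600, 206, 27]);


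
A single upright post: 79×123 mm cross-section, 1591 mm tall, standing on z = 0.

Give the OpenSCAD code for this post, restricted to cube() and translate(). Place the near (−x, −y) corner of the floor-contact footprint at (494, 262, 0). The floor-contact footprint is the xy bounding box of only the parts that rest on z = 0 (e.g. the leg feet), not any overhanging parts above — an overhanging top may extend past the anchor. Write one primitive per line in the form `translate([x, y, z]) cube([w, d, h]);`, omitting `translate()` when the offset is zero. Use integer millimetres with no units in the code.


translate([494, 262, 0]) cube([79, 123, 1591]);


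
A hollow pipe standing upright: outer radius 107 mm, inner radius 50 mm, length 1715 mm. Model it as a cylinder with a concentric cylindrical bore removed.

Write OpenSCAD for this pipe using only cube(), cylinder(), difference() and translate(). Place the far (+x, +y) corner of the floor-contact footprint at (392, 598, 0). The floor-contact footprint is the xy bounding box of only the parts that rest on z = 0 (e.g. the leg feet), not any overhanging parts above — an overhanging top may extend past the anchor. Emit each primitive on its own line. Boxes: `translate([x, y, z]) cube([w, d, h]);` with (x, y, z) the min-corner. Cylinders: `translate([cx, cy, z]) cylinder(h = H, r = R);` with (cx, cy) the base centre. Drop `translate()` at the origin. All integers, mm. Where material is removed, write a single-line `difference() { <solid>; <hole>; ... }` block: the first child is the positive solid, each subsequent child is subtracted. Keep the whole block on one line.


difference() { translate([285, 491, 0]) cylinder(h = 1715, r = 107); translate([285, 491, 0]) cylinder(h = 1715, r = 50); }


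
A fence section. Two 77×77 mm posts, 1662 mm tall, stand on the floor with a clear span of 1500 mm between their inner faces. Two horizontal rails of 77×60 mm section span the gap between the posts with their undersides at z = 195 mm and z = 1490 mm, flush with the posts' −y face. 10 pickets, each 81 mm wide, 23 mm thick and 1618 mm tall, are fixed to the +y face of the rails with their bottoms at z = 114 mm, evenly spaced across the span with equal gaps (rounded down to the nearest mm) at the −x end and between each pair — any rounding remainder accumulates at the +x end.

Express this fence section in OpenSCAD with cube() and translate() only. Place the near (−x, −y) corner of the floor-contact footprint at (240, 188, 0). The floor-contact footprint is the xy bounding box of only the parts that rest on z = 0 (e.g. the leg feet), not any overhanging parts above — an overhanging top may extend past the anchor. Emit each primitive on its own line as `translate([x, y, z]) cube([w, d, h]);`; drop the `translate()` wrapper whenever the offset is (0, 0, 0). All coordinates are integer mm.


translate([240, 188, 0]) cube([77, 77, 1662]);
translate([1817, 188, 0]) cube([77, 77, 1662]);
translate([317, 188, 195]) cube([1500, 77, 60]);
translate([317, 188, 1490]) cube([1500, 77, 60]);
translate([379, 265, 114]) cube([81, 23, 1618]);
translate([522, 265, 114]) cube([81, 23, 1618]);
translate([665, 265, 114]) cube([81, 23, 1618]);
translate([808, 265, 114]) cube([81, 23, 1618]);
translate([951, 265, 114]) cube([81, 23, 1618]);
translate([1094, 265, 114]) cube([81, 23, 1618]);
translate([1237, 265, 114]) cube([81, 23, 1618]);
translate([1380, 265, 114]) cube([81, 23, 1618]);
translate([1523, 265, 114]) cube([81, 23, 1618]);
translate([1666, 265, 114]) cube([81, 23, 1618]);


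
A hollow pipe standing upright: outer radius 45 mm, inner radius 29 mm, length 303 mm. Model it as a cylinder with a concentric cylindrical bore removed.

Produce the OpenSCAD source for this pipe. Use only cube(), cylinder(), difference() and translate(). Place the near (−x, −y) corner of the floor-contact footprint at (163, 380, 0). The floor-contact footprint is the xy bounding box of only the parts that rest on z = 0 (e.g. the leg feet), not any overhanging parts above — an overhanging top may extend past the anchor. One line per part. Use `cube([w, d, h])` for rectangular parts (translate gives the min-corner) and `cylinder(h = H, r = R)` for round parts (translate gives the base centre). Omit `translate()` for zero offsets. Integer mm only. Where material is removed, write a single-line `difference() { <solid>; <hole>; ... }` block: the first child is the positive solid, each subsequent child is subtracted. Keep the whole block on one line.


difference() { translate([208, 425, 0]) cylinder(h = 303, r = 45); translate([208, 425, 0]) cylinder(h = 303, r = 29); }


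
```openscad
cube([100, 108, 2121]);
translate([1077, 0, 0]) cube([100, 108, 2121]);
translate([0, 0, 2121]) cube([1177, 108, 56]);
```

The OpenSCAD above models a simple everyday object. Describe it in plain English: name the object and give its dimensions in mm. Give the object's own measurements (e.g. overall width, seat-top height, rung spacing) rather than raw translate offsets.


A door frame. The clear opening is 977 mm wide and 2121 mm high. Two 100 mm wide jambs, 108 mm deep, stand either side of the opening from the floor to the top of the opening. A 56 mm thick head sits across the top of both jambs, spanning the full outside width of the frame.


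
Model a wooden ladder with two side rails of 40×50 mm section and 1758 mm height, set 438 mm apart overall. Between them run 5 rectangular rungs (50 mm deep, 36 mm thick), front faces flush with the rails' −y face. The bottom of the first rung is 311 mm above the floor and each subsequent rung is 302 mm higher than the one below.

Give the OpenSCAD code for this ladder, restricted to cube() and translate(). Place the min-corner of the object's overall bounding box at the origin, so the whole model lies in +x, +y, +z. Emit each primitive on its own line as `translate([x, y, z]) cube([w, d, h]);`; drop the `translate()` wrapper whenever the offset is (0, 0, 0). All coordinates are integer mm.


cube([40, 50, 1758]);
translate([398, 0, 0]) cube([40, 50, 1758]);
translate([40, 0, 311]) cube([358, 50, 36]);
translate([40, 0, 613]) cube([358, 50, 36]);
translate([40, 0, 915]) cube([358, 50, 36]);
translate([40, 0, 1217]) cube([358, 50, 36]);
translate([40, 0, 1519]) cube([358, 50, 36]);


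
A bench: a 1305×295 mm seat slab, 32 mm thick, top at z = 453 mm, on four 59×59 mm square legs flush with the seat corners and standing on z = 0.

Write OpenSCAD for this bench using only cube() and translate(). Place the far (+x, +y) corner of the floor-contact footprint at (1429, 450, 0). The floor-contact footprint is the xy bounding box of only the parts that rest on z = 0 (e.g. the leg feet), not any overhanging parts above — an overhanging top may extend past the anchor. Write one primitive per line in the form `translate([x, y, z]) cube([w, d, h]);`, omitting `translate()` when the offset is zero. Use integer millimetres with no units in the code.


// leg_h = 453 − 32 = 421
translate([124, 155, 421]) cube([1305, 295, 32]);
translate([124, 155, 0]) cube([59, 59, 421]);
translate([124, 391, 0]) cube([59, 59, 421]);
translate([1370, 155, 0]) cube([59, 59, 421]);
translate([1370, 391, 0]) cube([59, 59, 421]);


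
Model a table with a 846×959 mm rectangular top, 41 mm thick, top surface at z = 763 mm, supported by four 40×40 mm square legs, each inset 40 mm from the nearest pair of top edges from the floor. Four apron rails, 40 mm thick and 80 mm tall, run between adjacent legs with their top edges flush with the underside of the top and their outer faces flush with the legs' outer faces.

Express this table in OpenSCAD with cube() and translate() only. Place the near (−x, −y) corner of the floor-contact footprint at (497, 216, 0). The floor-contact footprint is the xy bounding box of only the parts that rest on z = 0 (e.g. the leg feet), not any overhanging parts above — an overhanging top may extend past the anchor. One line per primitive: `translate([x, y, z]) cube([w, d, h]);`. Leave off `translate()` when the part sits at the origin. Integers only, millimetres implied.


translate([457, 176, 722]) cube([846, 959, 41]);
translate([497, 216, 0]) cube([40, 40, 722]);
translate([1223, 216, 0]) cube([40, 40, 722]);
translate([497, 1055, 0]) cube([40, 40, 722]);
translate([1223, 1055, 0]) cube([40, 40, 722]);
translate([537, 216, 642]) cube([686, 40, 80]);
translate([537, 1055, 642]) cube([686, 40, 80]);
translate([497, 256, 642]) cube([40, 799, 80]);
translate([1223, 256, 642]) cube([40, 799, 80]);


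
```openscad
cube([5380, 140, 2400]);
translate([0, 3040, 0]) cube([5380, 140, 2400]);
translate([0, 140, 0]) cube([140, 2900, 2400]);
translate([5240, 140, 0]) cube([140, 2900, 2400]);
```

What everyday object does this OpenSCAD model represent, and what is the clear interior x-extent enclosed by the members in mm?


A house (or room) frame. The interior width is 5100 mm.

Four 2400 mm walls enclosing a rectangle with no floor or roof — a room or house frame. Outside width is 5380 mm and wall thickness is 140 mm, so the interior width is 5380 − 2 × 140 = 5100 mm.


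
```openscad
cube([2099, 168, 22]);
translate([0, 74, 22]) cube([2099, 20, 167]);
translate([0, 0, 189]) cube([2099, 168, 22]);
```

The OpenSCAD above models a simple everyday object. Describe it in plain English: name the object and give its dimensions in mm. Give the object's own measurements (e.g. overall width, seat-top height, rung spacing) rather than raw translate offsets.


An I-beam lying along x, 2099 mm long. Overall section height 211 mm. Two flanges 168 mm wide (y) and 22 mm thick, one on the floor and one at the top; a web 20 mm thick runs between them, centred on the flange width.


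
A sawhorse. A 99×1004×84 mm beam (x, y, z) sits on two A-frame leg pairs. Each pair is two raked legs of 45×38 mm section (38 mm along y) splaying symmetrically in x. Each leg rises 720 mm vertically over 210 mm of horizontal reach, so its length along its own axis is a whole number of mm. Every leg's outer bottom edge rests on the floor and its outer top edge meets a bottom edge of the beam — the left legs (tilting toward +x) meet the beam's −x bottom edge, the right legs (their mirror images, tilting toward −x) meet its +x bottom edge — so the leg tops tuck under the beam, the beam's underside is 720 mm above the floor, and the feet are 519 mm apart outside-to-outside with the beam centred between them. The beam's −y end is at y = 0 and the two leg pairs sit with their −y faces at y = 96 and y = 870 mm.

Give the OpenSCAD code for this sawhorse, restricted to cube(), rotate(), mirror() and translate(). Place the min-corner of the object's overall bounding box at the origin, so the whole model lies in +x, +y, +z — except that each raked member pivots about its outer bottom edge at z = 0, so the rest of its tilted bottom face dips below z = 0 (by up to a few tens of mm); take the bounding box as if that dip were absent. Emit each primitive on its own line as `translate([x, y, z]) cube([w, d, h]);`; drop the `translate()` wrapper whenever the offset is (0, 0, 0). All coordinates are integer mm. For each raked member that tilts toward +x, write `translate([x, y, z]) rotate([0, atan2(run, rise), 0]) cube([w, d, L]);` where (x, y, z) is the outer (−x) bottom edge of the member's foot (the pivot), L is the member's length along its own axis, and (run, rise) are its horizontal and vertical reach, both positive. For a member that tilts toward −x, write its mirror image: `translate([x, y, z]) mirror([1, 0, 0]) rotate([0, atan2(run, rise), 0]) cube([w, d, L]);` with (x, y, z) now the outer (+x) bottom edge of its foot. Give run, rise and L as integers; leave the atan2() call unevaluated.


translate([210, 0, 720]) cube([99, 1004, 84]);
translate([0, 96, 0]) rotate([0, atan2(210, 720), 0]) cube([45, 38, 750]);
translate([519, 96, 0]) mirror([1, 0, 0]) rotate([0, atan2(210, 720), 0]) cube([45, 38, 750]);
translate([0, 870, 0]) rotate([0, atan2(210, 720), 0]) cube([45, 38, 750]);
translate([519, 870, 0]) mirror([1, 0, 0]) rotate([0, atan2(210, 720), 0]) cube([45, 38, 750]);


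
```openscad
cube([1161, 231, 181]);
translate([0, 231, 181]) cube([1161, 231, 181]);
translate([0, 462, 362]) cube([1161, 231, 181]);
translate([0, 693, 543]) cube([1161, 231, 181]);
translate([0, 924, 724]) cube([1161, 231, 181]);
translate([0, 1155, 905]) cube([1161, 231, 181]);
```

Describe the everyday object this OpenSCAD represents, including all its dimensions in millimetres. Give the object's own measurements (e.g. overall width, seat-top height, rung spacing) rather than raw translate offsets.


A straight staircase of 6 solid steps. Each step is 1161 mm wide (x), 231 mm deep (y, the going) and 181 mm tall (the rise). The first step rests on the floor; each subsequent step sits one going further in +y and one rise higher in +z, directly behind and above the previous step with no overlap.


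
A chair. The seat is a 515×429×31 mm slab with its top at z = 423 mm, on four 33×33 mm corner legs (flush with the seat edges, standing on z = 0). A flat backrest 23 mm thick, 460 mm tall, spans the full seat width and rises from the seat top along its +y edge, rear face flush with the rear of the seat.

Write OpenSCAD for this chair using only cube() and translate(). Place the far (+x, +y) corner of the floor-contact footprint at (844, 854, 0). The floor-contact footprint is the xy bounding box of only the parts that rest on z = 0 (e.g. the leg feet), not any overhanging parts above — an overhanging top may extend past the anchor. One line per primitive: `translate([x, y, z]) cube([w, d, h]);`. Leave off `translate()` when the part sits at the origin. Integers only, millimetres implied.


translate([329, 425, 392]) cube([515, 429, 31]);
translate([329, 425, 0]) cube([33, 33, 392]);
translate([811, 425, 0]) cube([33, 33, 392]);
translate([329, 821, 0]) cube([33, 33, 392]);
translate([811, 821, 0]) cube([33, 33, 392]);
translate([329, 831, 423]) cube([515, 23, 460]);
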